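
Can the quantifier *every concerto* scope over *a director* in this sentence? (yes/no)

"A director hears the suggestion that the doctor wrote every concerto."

No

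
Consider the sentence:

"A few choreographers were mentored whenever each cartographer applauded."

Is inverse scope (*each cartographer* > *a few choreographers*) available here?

No

*each cartographer* sits inside the adjunct clause *whenever each cartographer applauded*.
Adjuncts are opaque for quantifier raising; a quantifier in an adjunct stays inside it.
So *each cartographer* cannot raise high enough to outscope *a few choreographers*; only the surface ordering *a few choreographers* > *each cartographer* is available.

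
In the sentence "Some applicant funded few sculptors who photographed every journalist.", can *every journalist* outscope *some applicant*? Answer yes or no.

The DP *every journalist* is contained in the relative clause *who photographed every journalist* modifying *few sculptors*.
A relative clause is a scope island — quantifier raising cannot cross its boundary.
There is no licit LF on which *every journalist* c-commands *some applicant*.
(Only the surface reading survives: one fixed applicant with respect to all the relevant journalists.)

No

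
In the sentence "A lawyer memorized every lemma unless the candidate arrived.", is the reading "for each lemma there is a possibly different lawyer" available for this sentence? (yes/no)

Yes

The described interpretation is the *every lemma* > *a lawyer* scoping.
The adjunct clause does not contain *every lemma*, which is the matrix object.
QR within a single clause is free, so the lower quantifier may take scope over the higher one.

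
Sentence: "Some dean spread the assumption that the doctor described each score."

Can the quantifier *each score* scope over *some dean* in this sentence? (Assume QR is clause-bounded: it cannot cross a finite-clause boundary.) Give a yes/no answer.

No

The DP *each score* is contained in the complex NP *the assumption that the doctor described each score*.
The Complex NP Constraint bars QR out of the complement clause of a noun.
Hence only narrow scope for *each score* (under *some dean*) survives.
(Only the surface reading survives: one fixed dean with respect to all the relevant scores.)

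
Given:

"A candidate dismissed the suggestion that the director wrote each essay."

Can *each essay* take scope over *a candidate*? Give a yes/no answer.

No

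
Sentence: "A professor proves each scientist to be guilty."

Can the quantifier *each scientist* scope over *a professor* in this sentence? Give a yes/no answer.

This is an ECM construction: *each scientist* is the infinitival subject, Case-marked by the matrix verb, and the infinitive is transparent for QR.
Ordinary QR to a clause-peripheral position gives the wide-scope LF for the lower DP.
The sentence is scopally ambiguous between *a professor* > *each scientist* and *each scientist* > *a professor*.

Yes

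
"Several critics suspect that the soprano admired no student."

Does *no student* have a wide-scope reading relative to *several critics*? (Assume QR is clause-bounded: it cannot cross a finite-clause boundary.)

No

The DP *no student* is contained in the finite complement clause *that the soprano admired no student*.
With QR restricted to its own tensed clause, the embedded quantifier cannot reach a matrix scope position.
Hence only narrow scope for *no student* (under *several critics*) survives.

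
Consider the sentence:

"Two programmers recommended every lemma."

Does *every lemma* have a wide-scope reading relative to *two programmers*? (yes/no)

*two programmers* and *every lemma* are co-arguments of the matrix verb, with nothing but a clause-internal boundary between them.
Nothing blocks QR of the lower DP to a position above the higher one, so inverse scope is available.

Yes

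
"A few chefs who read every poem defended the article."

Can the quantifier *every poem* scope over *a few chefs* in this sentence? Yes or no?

The target quantifier *every poem* is part of the relative clause *who read every poem*.
QR out of a relative clause is ruled out by the relative-clause island constraint.
*every poem* > *a few chefs* would require crossing that boundary, which is illicit.

No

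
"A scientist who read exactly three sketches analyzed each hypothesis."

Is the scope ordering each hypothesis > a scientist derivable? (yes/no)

Yes

The RC *who read exactly three sketches* is an island, but *each hypothesis* is not inside it — it is the matrix object, a clausemate of *a scientist*.
With no island boundary between them, the object can take inverse scope over the subject via ordinary QR within the clause.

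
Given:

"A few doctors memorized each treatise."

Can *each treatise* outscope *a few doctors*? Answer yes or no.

Yes

*each treatise* is the matrix object and *a few doctors* the matrix subject; the two are clausemates.
No island intervenes, so both surface and inverse scope are derivable.
So *each treatise* > *a few doctors* is among the available readings.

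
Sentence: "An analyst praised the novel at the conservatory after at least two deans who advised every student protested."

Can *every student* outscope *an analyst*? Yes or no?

*every student* is embedded in the relative clause *who advised every student*, which is itself inside the adjunct *after at least two deans who advised every student protested*.
Both the relative clause and the enclosing adjunct are scope islands; QR cannot cross either.
There is no licit LF on which *every student* c-commands *an analyst*.
(Only the surface reading survives: one fixed analyst with respect to all the relevant students.)

No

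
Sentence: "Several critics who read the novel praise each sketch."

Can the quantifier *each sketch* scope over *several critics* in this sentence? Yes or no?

Yes

*each sketch* sits in the matrix clause, not in the relative clause on *several critics*.
With no island boundary between them, the object can take inverse scope over the subject via ordinary QR within the clause.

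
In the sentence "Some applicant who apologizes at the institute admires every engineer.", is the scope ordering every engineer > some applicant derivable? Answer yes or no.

*every engineer* sits in the matrix clause, not in the relative clause on *some applicant*.
No island intervenes, so both surface and inverse scope are derivable.
Both orderings are possible: *some applicant* > *every engineer* and *every engineer* > *some applicant*.

Yes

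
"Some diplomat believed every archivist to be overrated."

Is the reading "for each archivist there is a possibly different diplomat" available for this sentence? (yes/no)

Yes

The described interpretation is the *every archivist* > *some diplomat* scoping.
This is an ECM construction: *every archivist* is the infinitival subject, Case-marked by the matrix verb, and the infinitive is transparent for QR.
Since no island is crossed, the inverse ordering is licensed alongside surface scope.
The sentence is scopally ambiguous between *some diplomat* > *every archivist* and *every archivist* > *some diplomat*.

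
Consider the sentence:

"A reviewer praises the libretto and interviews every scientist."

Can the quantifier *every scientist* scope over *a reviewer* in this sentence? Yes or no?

No

Structurally, *every scientist* is inside one conjunct of the coordinate structure (*interviews every scientist*).
The Coordinate Structure Constraint blocks movement (including QR) out of a single conjunct.
So the wide-scope reading for *every scientist* is blocked.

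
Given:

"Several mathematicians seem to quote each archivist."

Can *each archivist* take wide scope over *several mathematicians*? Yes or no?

*each archivist* is the object of the infinitival complement of a raising predicate; raising infinitives are transparent for QR, so the two DPs are in effect clausemates.
QR within a single clause is free, so the lower quantifier may take scope over the higher one.

Yes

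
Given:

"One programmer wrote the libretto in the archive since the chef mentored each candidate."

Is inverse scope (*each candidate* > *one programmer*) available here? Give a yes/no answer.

No

The target quantifier *each candidate* is part of the adjunct clause *since the chef mentored each candidate*.
Scope out of an adjunct clause is unavailable: QR respects the adjunct-island constraint.
The inverse ordering *each candidate* > *one programmer* is therefore underivable.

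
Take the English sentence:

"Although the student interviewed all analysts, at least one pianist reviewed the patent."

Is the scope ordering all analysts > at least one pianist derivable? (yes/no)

No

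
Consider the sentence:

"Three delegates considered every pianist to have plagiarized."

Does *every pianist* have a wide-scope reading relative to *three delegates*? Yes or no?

*every pianist* is an ECM subject; ECM complements are not islands, and the embedded quantifier may take matrix scope.
With no island boundary between them, the object can take inverse scope over the subject via ordinary QR within the clause.
The sentence is scopally ambiguous between *three delegates* > *every pianist* and *every pianist* > *three delegates*.

Yes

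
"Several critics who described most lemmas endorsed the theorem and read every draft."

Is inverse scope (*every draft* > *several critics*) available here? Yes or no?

No

*every draft* is embedded in one conjunct of the coordinate structure (*read every draft*).
QR out of a conjunct would have to apply non-ATB, which the CSC forbids.
So the wide-scope reading for *every draft* is blocked.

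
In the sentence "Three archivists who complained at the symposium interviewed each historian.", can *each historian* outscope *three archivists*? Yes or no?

The RC *who complained at the symposium* is an island, but *each historian* is not inside it — it is the matrix object, a clausemate of *three archivists*.
QR within a single clause is free, so the lower quantifier may take scope over the higher one.
Both orderings are possible: *three archivists* > *each historian* and *each historian* > *three archivists*.

Yes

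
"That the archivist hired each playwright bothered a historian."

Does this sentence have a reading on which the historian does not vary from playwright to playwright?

The paraphrase describes the scope ordering *a historian* > *each playwright*.
Nothing needs to raise out of an island for *a historian* > *each playwright*: *a historian* takes scope from its matrix position over the clause containing *each playwright*.

Yes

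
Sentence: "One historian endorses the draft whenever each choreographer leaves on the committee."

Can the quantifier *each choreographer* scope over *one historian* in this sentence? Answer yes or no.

Structurally, *each choreographer* is inside the adjunct clause *whenever each choreographer leaves on the committee*.
Adjunct clauses are scope islands: a quantifier inside an adjunct cannot raise into the matrix clause.
So *each choreographer* cannot raise high enough to outscope *one historian*; only the surface ordering *one historian* > *each choreographer* is available.

No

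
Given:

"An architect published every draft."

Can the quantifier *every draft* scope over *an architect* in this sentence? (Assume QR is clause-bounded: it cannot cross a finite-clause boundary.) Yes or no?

Yes

*an architect* and *every draft* are co-arguments of the matrix verb, with nothing but a clause-internal boundary between them.
QR within a single clause is free, so the lower quantifier may take scope over the higher one.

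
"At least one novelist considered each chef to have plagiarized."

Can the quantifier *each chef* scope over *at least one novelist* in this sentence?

Yes

ECM infinitives lack a CP barrier, so *each chef* can QR over the matrix subject *at least one novelist*.
QR within a single clause is free, so the lower quantifier may take scope over the higher one.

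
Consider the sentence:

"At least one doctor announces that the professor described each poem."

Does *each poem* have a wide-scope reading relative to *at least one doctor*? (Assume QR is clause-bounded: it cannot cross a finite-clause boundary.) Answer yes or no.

No

*each poem* occurs within the finite complement clause *that the professor described each poem*.
With QR restricted to its own tensed clause, the embedded quantifier cannot reach a matrix scope position.
The inverse ordering *each poem* > *at least one doctor* is therefore underivable.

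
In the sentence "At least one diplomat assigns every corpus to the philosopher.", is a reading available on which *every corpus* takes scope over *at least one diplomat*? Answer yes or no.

Yes

*every corpus* is the matrix object and *at least one diplomat* the matrix subject; the two are clausemates.
Since no island is crossed, the inverse ordering is licensed alongside surface scope.
Both orderings are possible: *at least one diplomat* > *every corpus* and *every corpus* > *at least one diplomat*.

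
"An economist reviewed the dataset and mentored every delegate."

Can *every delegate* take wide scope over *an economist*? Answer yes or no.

No

*every delegate* occurs within one conjunct of the coordinate structure (*mentored every delegate*).
Asymmetric QR out of one conjunct violates the Coordinate Structure Constraint.
So the wide-scope reading for *every delegate* is blocked.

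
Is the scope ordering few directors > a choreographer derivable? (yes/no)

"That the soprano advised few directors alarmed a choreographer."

No

*few directors* is embedded in the sentential subject *that the soprano advised few directors*.
Clausal subjects are scope islands; QR from inside the subject into the matrix is barred.
*few directors* > *a choreographer* would require crossing that boundary, which is illicit.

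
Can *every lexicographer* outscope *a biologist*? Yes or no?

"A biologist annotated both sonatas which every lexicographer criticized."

No

*every lexicographer* is embedded in the relative clause *which every lexicographer criticized* modifying *both sonatas*.
Relative clauses block scope extraction: QR cannot target a position outside the modified NP.
*every lexicographer* is confined to the island and cannot take scope over *a biologist*.
(Only the surface reading survives: one fixed biologist with respect to all the relevant lexicographers.)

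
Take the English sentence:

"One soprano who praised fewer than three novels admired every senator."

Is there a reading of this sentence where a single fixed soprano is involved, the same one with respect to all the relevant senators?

The described interpretation is the *one soprano* > *every senator* scoping.
Nothing needs to raise for *one soprano* > *every senator*, so no island constraint is at stake.

Yes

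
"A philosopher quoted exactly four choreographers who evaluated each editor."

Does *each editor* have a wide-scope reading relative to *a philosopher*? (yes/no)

*each editor* occurs within the relative clause *who evaluated each editor* modifying *exactly four choreographers*.
Relative clauses block scope extraction: QR cannot target a position outside the modified NP.
*each editor* > *a philosopher* would require crossing that boundary, which is illicit.
(Only the surface reading survives: one fixed philosopher with respect to all the relevant editors.)

No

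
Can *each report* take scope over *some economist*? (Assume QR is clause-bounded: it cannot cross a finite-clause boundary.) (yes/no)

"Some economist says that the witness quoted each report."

No

The DP *each report* is contained in the finite complement clause *that the witness quoted each report*.
Under clause-bounded QR, a quantifier in an embedded finite clause cannot raise into the matrix clause.
Hence only narrow scope for *each report* (under *some economist*) survives.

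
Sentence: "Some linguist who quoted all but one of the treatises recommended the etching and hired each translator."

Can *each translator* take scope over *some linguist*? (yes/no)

Structurally, *each translator* is inside one conjunct of the coordinate structure (*hired each translator*).
Asymmetric QR out of one conjunct violates the Coordinate Structure Constraint.
*each translator* > *some linguist* would require crossing that boundary, which is illicit.

No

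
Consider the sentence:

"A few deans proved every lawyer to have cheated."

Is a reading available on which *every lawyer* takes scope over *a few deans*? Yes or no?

*every lawyer* is the subject of an ECM infinitive — the infinitival complement of an ECM verb is not a scope island, so *every lawyer* can raise into the matrix clause.
Since no island is crossed, the inverse ordering is licensed alongside surface scope.

Yes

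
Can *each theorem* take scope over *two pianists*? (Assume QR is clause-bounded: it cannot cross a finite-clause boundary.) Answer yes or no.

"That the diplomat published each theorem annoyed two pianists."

No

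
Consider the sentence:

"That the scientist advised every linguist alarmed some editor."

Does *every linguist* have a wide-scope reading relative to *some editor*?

*every linguist* sits inside the sentential subject *that the scientist advised every linguist*.
Clausal subjects are scope islands; QR from inside the subject into the matrix is barred.
The ordering *every linguist* > *some editor* is therefore underivable.

No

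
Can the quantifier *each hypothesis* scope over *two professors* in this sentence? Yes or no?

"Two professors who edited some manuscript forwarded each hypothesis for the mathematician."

The RC *who edited some manuscript* is an island, but *each hypothesis* is not inside it — it is the matrix object, a clausemate of *two professors*.
QR within a single clause is free, so the lower quantifier may take scope over the higher one.
The sentence is scopally ambiguous between *two professors* > *each hypothesis* and *each hypothesis* > *two professors*.

Yes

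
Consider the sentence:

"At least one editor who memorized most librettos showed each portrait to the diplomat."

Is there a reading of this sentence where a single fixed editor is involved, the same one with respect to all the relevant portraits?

The paraphrase describes the scope ordering *at least one editor* > *each portrait*.
Surface scope (*at least one editor* > *each portrait*) is always derivable; islands only block QR, not in-situ interpretation.

Yes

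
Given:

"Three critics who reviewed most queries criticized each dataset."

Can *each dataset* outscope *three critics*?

Yes

*each dataset* is a matrix argument; only *three critics* is modified by the relative clause *who reviewed most queries*, so the RC island is irrelevant to the target quantifier.
No island intervenes, so both surface and inverse scope are derivable.
So *each dataset* > *three critics* is among the available readings.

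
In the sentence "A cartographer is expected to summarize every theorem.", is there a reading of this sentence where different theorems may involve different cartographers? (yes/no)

The described interpretation is the *every theorem* > *a cartographer* scoping.
The matrix predicate is a raising verb, whose infinitival complement is not a scope island — *every theorem* can QR into the matrix clause.
Since no island is crossed, the inverse ordering is licensed alongside surface scope.
The sentence is scopally ambiguous between *a cartographer* > *every theorem* and *every theorem* > *a cartographer*.

Yes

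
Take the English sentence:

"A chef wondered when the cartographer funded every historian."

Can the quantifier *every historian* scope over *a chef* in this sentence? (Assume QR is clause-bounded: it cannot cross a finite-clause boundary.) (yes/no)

The target quantifier *every historian* is part of the embedded question *when the cartographer funded every historian*.
The wh-island constraint blocks QR out of an embedded interrogative.
There is no licit LF on which *every historian* c-commands *a chef*.

No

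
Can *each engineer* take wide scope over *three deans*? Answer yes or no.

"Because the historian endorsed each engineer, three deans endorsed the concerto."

No

*each engineer* occurs within the adjunct clause *because the historian endorsed each engineer*.
Adverbial clauses are not L-marked, so they are barriers for QR — the quantifier cannot escape the adjunct.
So *each engineer* cannot raise to a position above *three deans*.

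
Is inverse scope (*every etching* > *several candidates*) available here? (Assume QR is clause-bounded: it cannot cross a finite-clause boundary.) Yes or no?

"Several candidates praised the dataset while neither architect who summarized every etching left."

No

*every etching* occurs within the relative clause *who summarized every etching*, which is itself inside the adjunct *while neither architect who summarized every etching left*.
Two island boundaries intervene — the relative clause and the adjunct. Either alone would block QR.
So *every etching* cannot raise to a position above *several candidates*.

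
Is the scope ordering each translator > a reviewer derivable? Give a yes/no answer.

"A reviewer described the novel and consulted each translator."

No

*each translator* sits inside one conjunct of the coordinate structure (*consulted each translator*).
Asymmetric QR out of one conjunct violates the Coordinate Structure Constraint.
So *each translator* cannot raise to a position above *a reviewer*.
(Only the surface reading survives: one fixed reviewer with respect to all the relevant translators.)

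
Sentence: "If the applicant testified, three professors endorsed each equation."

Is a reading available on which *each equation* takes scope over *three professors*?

The adjunct island is irrelevant here — *each equation* and *three professors* are both in the matrix clause.
With no island boundary between them, the object can take inverse scope over the subject via ordinary QR within the clause.
The sentence is scopally ambiguous between *three professors* > *each equation* and *each equation* > *three professors*.

Yes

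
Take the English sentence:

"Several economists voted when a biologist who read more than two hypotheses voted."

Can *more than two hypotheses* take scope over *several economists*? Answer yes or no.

No

*more than two hypotheses* sits inside the relative clause *who read more than two hypotheses*, which is itself inside the adjunct *when a biologist who read more than two hypotheses voted*.
Nested islands: the RC island is itself inside an adjunct island, so wide scope is doubly excluded.
*more than two hypotheses* > *several economists* would require crossing that boundary, which is illicit.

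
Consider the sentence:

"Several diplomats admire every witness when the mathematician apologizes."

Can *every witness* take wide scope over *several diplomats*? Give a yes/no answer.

Yes

Although there is an adjunct clause, *every witness* is in the main clause, not inside the adjunct.
With no island boundary between them, the object can take inverse scope over the subject via ordinary QR within the clause.
So *every witness* > *several diplomats* is among the available readings.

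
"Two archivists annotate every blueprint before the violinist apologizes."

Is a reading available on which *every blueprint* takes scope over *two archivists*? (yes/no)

The adjunct island is irrelevant here — *every blueprint* and *two archivists* are both in the matrix clause.
QR within a single clause is free, so the lower quantifier may take scope over the higher one.
So *every blueprint* > *two archivists* is among the available readings.

Yes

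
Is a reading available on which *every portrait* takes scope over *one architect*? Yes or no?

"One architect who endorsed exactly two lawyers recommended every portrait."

Yes

*every portrait* is a matrix argument; only *one architect* is modified by the relative clause *who endorsed exactly two lawyers*, so the RC island is irrelevant to the target quantifier.
Since no island is crossed, the inverse ordering is licensed alongside surface scope.
Both orderings are possible: *one architect* > *every portrait* and *every portrait* > *one architect*.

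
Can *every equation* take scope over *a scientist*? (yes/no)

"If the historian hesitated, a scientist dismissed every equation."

Neither queried DP is inside the adjunct, so the adjunct-island constraint does not apply.
QR within a single clause is free, so the lower quantifier may take scope over the higher one.

Yes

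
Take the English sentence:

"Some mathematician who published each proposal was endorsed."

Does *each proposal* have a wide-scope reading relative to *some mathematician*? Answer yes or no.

Structurally, *each proposal* is inside the relative clause *who published each proposal*.
The relative clause forms an island for QR, so the quantifier is confined to the head noun's restrictor.
So *each proposal* cannot raise high enough to outscope *some mathematician*; only the surface ordering *some mathematician* > *each proposal* is available.

No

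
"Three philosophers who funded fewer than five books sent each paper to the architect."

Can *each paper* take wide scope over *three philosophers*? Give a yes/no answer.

*each paper* is a matrix argument; only *three philosophers* is modified by the relative clause *who funded fewer than five books*, so the RC island is irrelevant to the target quantifier.
No island intervenes, so both surface and inverse scope are derivable.

Yes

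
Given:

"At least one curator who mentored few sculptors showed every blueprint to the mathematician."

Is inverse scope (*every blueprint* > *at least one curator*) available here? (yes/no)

*every blueprint* sits in the matrix clause, not in the relative clause on *at least one curator*.
Clause-internal QR can adjoin the lower DP above the subject, yielding the inverse reading.
Both orderings are possible: *at least one curator* > *every blueprint* and *every blueprint* > *at least one curator*.

Yes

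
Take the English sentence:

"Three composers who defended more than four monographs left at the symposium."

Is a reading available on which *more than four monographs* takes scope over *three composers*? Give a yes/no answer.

No

The target quantifier *more than four monographs* is part of the relative clause *who defended more than four monographs*.
A relative clause is a scope island — quantifier raising cannot cross its boundary.
So *more than four monographs* cannot raise to a position above *three composers*.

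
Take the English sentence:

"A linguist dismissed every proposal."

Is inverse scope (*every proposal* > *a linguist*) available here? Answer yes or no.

Yes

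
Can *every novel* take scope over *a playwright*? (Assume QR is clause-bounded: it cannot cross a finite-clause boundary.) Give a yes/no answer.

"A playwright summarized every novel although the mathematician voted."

Yes

*every novel* is a matrix argument; the adjunct is an island but the target quantifier is outside it.
Nothing blocks QR of the lower DP to a position above the higher one, so inverse scope is available.
Both orderings are possible: *a playwright* > *every novel* and *every novel* > *a playwright*.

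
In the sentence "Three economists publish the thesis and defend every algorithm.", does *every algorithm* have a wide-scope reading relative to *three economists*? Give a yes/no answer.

Structurally, *every algorithm* is inside one conjunct of the coordinate structure (*defend every algorithm*).
Asymmetric QR out of one conjunct violates the Coordinate Structure Constraint.
The inverse ordering *every algorithm* > *three economists* is therefore underivable.

No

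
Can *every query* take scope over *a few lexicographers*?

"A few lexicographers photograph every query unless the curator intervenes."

Neither queried DP is inside the adjunct, so the adjunct-island constraint does not apply.
Clause-internal QR can adjoin the lower DP above the subject, yielding the inverse reading.

Yes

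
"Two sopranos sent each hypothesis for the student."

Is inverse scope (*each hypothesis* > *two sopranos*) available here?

Yes

*each hypothesis* is the matrix object and *two sopranos* the matrix subject; the two are clausemates.
Nothing blocks QR of the lower DP to a position above the higher one, so inverse scope is available.
So *each hypothesis* > *two sopranos* is among the available readings.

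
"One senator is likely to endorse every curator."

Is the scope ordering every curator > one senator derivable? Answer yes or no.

Infinitival complements of raising predicates do not block QR; *every curator* and *one senator* are effectively clausemates.
Ordinary QR to a clause-peripheral position gives the wide-scope LF for the lower DP.

Yes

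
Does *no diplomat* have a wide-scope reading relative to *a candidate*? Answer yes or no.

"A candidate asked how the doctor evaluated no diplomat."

Structurally, *no diplomat* is inside the embedded question *how the doctor evaluated no diplomat*.
An indirect question is a wh-island; the filled [Spec,CP] blocks QR across the CP edge.
*no diplomat* is confined to the island and cannot take scope over *a candidate*.
(Only the surface reading survives: one fixed candidate with respect to all the relevant diplomats.)

No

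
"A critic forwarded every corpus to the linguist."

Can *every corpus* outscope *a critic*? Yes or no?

Yes

*a critic* and *every corpus* are co-arguments of the matrix verb, with nothing but a clause-internal boundary between them.
Clause-internal QR can adjoin the lower DP above the subject, yielding the inverse reading.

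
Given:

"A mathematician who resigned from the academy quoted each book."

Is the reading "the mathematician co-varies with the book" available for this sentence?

Yes

That reading corresponds to *each book* > *a mathematician*.
*each book* sits in the matrix clause, not in the relative clause on *a mathematician*.
Since no island is crossed, the inverse ordering is licensed alongside surface scope.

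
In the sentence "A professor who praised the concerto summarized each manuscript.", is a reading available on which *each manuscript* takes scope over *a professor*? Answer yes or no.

Yes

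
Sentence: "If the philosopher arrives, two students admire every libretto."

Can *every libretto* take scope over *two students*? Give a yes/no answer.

Yes

*every libretto* is a matrix argument; the adjunct is an island but the target quantifier is outside it.
With no island boundary between them, the object can take inverse scope over the subject via ordinary QR within the clause.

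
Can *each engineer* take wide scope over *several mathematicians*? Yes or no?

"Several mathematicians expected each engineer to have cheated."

Yes

The ECM infinitive is scope-transparent — *each engineer* is free to raise above *several mathematicians*.
Nothing blocks QR of the lower DP to a position above the higher one, so inverse scope is available.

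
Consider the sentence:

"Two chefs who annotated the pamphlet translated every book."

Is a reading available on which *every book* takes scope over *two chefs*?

Yes

The relative clause *who annotated the pamphlet* modifies *two chefs*, but *every book* is not inside that relative clause — it is an argument of the matrix verb.
Ordinary QR to a clause-peripheral position gives the wide-scope LF for the lower DP.
The sentence is scopally ambiguous between *two chefs* > *every book* and *every book* > *two chefs*.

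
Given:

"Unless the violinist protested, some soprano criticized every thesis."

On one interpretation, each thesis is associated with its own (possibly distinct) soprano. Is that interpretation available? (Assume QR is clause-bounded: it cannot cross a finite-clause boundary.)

The paraphrase describes the scope ordering *every thesis* > *some soprano*.
The adjunct clause does not contain *every thesis*, which is the matrix object.
Since no island is crossed, the inverse ordering is licensed alongside surface scope.

Yes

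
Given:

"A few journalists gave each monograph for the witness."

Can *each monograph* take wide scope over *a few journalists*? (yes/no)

Yes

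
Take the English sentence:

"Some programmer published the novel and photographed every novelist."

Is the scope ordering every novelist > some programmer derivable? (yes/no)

*every novelist* sits inside one conjunct of the coordinate structure (*photographed every novelist*).
Asymmetric QR out of one conjunct violates the Coordinate Structure Constraint.
The inverse ordering *every novelist* > *some programmer* is therefore underivable.

No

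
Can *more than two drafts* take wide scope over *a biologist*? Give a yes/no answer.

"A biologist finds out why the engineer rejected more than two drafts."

No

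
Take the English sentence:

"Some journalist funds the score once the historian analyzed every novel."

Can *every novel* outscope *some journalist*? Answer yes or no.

No

Structurally, *every novel* is inside the adjunct clause *once the historian analyzed every novel*.
The adjunct-island constraint bars QR out of an adverbial clause.
There is no licit LF on which *every novel* c-commands *some journalist*.
(Only the surface reading survives: one fixed journalist with respect to all the relevant novels.)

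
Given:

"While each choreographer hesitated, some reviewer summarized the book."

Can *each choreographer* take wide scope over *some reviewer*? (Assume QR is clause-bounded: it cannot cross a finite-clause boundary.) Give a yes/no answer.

No

The target quantifier *each choreographer* is part of the adjunct clause *while each choreographer hesitated*.
Adverbial clauses are not L-marked, so they are barriers for QR — the quantifier cannot escape the adjunct.
There is no licit LF on which *each choreographer* c-commands *some reviewer*.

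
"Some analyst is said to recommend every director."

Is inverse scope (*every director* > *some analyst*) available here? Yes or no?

Yes

*every director* is the object of the infinitival complement of a raising predicate; raising infinitives are transparent for QR, so the two DPs are in effect clausemates.
Clause-internal QR can adjoin the lower DP above the subject, yielding the inverse reading.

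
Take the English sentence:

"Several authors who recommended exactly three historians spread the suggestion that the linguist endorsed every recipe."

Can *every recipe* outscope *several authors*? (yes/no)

No

*every recipe* is embedded in the complex NP *the suggestion that the linguist endorsed every recipe*.
The complex NP is opaque for QR — the quantifier is frozen inside the noun's complement.
So the wide-scope reading for *every recipe* is blocked.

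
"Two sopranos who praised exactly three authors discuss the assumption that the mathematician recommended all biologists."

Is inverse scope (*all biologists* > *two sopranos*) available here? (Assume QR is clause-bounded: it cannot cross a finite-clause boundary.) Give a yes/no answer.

No

*all biologists* is embedded in the complex NP *the assumption that the mathematician recommended all biologists*.
A that-clause complement to a noun is an island; QR cannot cross the NP boundary.
*all biologists* > *two sopranos* would require crossing that boundary, which is illicit.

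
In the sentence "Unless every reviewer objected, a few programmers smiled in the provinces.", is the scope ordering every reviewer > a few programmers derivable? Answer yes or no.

No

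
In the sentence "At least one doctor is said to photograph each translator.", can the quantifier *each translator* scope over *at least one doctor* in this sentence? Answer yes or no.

Yes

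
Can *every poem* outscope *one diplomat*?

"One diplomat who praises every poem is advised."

The DP *every poem* is contained in the relative clause *who praises every poem*.
Quantifiers inside a relative clause are trapped there; the RC boundary blocks QR.
The inverse ordering *every poem* > *one diplomat* is therefore underivable.
(Only the surface reading survives: one fixed diplomat with respect to all the relevant poems.)

No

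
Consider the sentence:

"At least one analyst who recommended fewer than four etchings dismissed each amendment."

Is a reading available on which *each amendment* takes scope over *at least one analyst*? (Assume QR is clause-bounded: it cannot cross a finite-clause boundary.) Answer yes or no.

Yes

*each amendment* is a matrix argument; only *at least one analyst* is modified by the relative clause *who recommended fewer than four etchings*, so the RC island is irrelevant to the target quantifier.
Ordinary QR to a clause-peripheral position gives the wide-scope LF for the lower DP.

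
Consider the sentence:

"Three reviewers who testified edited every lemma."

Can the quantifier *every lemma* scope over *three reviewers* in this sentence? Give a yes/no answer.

Yes

Although the sentence contains a relative clause (*who testified*), *every lemma* is outside it, in the matrix VP.
No island intervenes, so both surface and inverse scope are derivable.
The sentence is scopally ambiguous between *three reviewers* > *every lemma* and *every lemma* > *three reviewers*.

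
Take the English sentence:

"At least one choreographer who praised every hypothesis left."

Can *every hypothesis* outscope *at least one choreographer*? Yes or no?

No

The DP *every hypothesis* is contained in the relative clause *who praised every hypothesis*.
Relative clauses are scope islands: a quantifier cannot QR out of a relative clause to take scope in the matrix clause.
The inverse ordering *every hypothesis* > *at least one choreographer* is therefore underivable.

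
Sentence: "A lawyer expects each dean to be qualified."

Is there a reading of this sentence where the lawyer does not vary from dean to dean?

Yes

The described interpretation is the *a lawyer* > *each dean* scoping.
That is the surface-scope ordering, which is always one of the available readings — island constraints only ever restrict inverse scope.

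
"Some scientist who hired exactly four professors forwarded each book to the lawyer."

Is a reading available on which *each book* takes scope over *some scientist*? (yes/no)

The RC *who hired exactly four professors* is an island, but *each book* is not inside it — it is the matrix object, a clausemate of *some scientist*.
Nothing blocks QR of the lower DP to a position above the higher one, so inverse scope is available.
So *each book* > *some scientist* is among the available readings.

Yes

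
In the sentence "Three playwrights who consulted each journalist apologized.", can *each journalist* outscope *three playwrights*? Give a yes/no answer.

*each journalist* occurs within the relative clause *who consulted each journalist*.
A relative clause is a scope island — quantifier raising cannot cross its boundary.
Hence only narrow scope for *each journalist* (under *three playwrights*) survives.

No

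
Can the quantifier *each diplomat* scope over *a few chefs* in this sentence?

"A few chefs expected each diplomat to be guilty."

Yes

The ECM infinitive is scope-transparent — *each diplomat* is free to raise above *a few chefs*.
QR within a single clause is free, so the lower quantifier may take scope over the higher one.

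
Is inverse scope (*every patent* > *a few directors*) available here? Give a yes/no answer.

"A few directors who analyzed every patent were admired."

*every patent* is embedded in the relative clause *who analyzed every patent*.
The relative clause forms an island for QR, so the quantifier is confined to the head noun's restrictor.
*every patent* > *a few directors* would require crossing that boundary, which is illicit.

No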